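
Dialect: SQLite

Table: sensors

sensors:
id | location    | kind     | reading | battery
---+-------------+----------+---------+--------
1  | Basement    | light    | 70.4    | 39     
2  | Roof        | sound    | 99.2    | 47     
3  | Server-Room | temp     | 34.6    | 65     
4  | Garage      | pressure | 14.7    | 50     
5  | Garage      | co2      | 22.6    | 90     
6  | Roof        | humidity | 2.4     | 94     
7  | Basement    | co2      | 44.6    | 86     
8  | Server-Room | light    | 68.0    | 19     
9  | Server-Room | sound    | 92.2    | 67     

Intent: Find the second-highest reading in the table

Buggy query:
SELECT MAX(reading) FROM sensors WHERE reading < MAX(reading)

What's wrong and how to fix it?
Bug: MAX(reading) on the right of the comparison is an aggregate-in-WHERE error

Fix: Put the inner MAX in a scalar subquery

Corrected query:
SELECT MAX(reading) FROM sensors WHERE reading < (SELECT MAX(reading) FROM sensors)

Result:
MAX(reading)
------------
92.2        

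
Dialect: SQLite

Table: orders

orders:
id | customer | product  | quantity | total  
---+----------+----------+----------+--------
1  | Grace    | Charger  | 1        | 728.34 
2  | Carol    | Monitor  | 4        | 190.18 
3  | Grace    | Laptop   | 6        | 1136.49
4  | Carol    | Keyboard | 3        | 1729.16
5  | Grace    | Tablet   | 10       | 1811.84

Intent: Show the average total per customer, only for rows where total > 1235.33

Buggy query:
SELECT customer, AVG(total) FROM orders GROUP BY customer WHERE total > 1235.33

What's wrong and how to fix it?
Bug: Row-level WHERE must come before GROUP BY in the clause order

Fix: Place WHERE between FROM and GROUP BY

Corrected query:
SELECT customer, AVG(total) FROM orders WHERE total > 1235.33 GROUP BY customer

Result:
customer | AVG(total)
---------+-----------
Carol    | 1729.16   
Grace    | 1811.84   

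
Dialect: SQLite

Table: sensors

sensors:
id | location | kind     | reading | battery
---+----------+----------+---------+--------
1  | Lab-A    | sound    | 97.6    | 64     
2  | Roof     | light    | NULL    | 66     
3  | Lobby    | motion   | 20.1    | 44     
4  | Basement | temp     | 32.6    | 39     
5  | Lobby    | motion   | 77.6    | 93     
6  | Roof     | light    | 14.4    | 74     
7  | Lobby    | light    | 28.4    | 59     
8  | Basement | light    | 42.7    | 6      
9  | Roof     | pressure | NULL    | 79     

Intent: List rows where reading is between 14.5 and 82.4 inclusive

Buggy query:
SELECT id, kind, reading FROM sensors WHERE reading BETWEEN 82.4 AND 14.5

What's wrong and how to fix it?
Bug: BETWEEN expects the lower bound first; with 82.4 AND 14.5 the range is empty

Fix: Write BETWEEN 14.5 AND 82.4

Corrected query:
SELECT id, kind, reading FROM sensors WHERE reading BETWEEN 14.5 AND 82.4

Result:
id | kind   | reading
---+--------+--------
3  | motion | 20.1   
4  | temp   | 32.6   
5  | motion | 77.6   
7  | light  | 28.4   
8  | light  | 42.7   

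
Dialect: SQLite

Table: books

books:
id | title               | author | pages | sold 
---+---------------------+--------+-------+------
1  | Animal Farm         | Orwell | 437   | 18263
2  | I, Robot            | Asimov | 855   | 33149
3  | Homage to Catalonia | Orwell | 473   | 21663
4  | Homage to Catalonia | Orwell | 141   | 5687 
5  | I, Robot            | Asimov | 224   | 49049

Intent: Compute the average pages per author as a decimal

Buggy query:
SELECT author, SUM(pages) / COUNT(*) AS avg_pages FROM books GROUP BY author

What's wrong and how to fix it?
Bug: Both operands are integers, so '/' performs integer division and truncates

Fix: Multiply by 1.0 (or CAST to REAL) to force floating-point division

Corrected query:
SELECT author, SUM(pages) * 1.0 / COUNT(*) AS avg_pages FROM books GROUP BY author

Result:
author | avg_pages 
-------+-----------
Asimov | 539.5     
Orwell | 350.333333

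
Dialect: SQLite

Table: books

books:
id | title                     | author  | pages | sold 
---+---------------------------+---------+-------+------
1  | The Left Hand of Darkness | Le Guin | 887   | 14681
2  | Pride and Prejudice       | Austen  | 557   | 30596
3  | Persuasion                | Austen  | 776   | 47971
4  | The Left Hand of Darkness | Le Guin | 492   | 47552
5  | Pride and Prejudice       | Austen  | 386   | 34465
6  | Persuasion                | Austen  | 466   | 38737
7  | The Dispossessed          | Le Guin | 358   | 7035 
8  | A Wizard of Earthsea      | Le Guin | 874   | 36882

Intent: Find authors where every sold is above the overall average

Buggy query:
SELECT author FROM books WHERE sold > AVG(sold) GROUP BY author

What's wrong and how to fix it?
Bug: WHERE evaluates per row before aggregation, so AVG() is unavailable

Fix: Use a subquery for AVG and a HAVING MIN(...) filter so the condition holds for every row in the group

Corrected query:
SELECT author FROM books GROUP BY author HAVING MIN(sold) > (SELECT AVG(sold) FROM books)

Result:
(no rows)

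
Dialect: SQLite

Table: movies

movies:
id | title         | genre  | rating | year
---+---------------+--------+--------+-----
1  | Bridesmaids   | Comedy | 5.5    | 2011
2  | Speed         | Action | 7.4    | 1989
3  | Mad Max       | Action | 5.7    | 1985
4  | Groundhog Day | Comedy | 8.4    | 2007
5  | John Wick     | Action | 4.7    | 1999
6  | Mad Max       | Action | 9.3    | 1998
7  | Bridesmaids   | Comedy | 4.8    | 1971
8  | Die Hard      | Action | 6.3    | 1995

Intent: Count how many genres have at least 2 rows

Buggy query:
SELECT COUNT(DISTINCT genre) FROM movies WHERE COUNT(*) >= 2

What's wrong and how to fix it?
Bug: COUNT(*) cannot appear in WHERE; the per-group count doesn't exist yet

Fix: Group first with HAVING COUNT(*) >= 2, then COUNT the resulting groups

Corrected query:
SELECT COUNT(*) FROM (SELECT genre FROM movies GROUP BY genre HAVING COUNT(*) >= 2)

Result:
COUNT(*)
--------
2       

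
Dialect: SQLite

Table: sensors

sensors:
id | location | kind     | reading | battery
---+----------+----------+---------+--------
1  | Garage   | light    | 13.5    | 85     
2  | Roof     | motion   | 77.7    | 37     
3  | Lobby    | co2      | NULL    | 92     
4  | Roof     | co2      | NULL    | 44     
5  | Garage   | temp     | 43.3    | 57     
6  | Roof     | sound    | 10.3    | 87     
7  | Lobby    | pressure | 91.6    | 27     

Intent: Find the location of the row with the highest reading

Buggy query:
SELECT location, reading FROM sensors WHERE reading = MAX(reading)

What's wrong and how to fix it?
Bug: WHERE is evaluated per row; an aggregate over the whole table isn't defined there

Fix: Wrap MAX in a scalar subquery so WHERE compares against a single value

Corrected query:
SELECT location, reading FROM sensors WHERE reading = (SELECT MAX(reading) FROM sensors)

Result:
location | reading
---------+--------
Lobby    | 91.6   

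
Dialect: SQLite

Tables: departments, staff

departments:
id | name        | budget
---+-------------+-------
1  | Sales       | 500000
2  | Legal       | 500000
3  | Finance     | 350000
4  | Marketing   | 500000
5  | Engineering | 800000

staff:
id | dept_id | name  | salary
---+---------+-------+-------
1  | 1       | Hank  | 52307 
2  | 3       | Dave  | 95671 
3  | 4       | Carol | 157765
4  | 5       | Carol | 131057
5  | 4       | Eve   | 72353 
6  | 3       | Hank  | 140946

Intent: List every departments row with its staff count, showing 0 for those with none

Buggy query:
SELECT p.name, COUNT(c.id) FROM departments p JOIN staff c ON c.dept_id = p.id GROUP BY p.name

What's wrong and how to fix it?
Bug: INNER JOIN drops departments rows that have no matching staff rows

Fix: Switch to LEFT JOIN to retain unmatched parent rows

Corrected query:
SELECT p.name, COUNT(c.id) FROM departments p LEFT JOIN staff c ON c.dept_id = p.id GROUP BY p.name

Result:
name        | COUNT(c.id)
------------+------------
Engineering | 1          
Finance     | 2          
Legal       | 0          
Marketing   | 2          
Sales       | 1          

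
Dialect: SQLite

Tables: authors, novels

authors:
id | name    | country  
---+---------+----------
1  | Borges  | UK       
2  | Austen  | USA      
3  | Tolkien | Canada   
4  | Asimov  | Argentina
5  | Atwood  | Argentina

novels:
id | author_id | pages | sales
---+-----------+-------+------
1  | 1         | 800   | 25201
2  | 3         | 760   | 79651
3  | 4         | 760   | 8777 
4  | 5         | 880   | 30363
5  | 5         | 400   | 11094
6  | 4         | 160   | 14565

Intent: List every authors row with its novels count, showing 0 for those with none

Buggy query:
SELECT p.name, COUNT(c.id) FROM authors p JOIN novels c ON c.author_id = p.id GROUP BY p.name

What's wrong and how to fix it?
Bug: INNER JOIN drops authors rows that have no matching novels rows

Fix: Use LEFT JOIN so parents without children still appear (COUNT(c.id) gives 0)

Corrected query:
SELECT p.name, COUNT(c.id) FROM authors p LEFT JOIN novels c ON c.author_id = p.id GROUP BY p.name

Result:
name    | COUNT(c.id)
--------+------------
Asimov  | 2          
Atwood  | 2          
Austen  | 0          
Borges  | 1          
Tolkien | 1          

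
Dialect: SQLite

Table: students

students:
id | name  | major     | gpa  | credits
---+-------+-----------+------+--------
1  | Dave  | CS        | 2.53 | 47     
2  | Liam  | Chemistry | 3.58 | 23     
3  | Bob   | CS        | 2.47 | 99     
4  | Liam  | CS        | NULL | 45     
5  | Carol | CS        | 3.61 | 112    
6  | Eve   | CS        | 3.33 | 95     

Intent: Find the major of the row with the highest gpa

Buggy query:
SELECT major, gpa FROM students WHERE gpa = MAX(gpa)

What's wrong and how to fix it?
Bug: WHERE is evaluated per row; an aggregate over the whole table isn't defined there

Fix: Wrap MAX in a scalar subquery so WHERE compares against a single value

Corrected query:
SELECT major, gpa FROM students WHERE gpa = (SELECT MAX(gpa) FROM students)

Result:
major | gpa 
------+-----
CS    | 3.61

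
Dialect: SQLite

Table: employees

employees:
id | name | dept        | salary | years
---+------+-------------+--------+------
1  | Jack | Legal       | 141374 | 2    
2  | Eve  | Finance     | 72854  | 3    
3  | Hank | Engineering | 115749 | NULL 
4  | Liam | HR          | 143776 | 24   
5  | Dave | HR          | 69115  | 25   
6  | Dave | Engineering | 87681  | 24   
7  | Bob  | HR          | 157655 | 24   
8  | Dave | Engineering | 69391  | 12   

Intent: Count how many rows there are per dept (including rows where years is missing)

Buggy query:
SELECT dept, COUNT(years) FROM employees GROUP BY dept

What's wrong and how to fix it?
Bug: COUNT(column) counts non-NULL values only; rows with NULL years aren't counted

Fix: Replace COUNT(years) with COUNT(*)

Corrected query:
SELECT dept, COUNT(*) FROM employees GROUP BY dept

Result:
dept        | COUNT(*)
------------+---------
Engineering | 3       
Finance     | 1       
HR          | 3       
Legal       | 1       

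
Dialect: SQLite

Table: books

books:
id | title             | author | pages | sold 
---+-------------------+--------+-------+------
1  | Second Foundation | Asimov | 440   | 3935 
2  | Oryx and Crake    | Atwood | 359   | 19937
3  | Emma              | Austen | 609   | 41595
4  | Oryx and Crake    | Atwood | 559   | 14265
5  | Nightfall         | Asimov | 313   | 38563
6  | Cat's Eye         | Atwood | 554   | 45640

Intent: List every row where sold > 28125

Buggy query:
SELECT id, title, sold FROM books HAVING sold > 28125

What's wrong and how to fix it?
Bug: This is a non-aggregate query (no GROUP BY, no aggregates), so in SQLite the HAVING clause is invalid here; a row-level condition belongs in WHERE

Fix: Replace HAVING with WHERE since the condition applies to individual rows

Corrected query:
SELECT id, title, sold FROM books WHERE sold > 28125

Result:
id | title     | sold 
---+-----------+------
3  | Emma      | 41595
5  | Nightfall | 38563
6  | Cat's Eye | 45640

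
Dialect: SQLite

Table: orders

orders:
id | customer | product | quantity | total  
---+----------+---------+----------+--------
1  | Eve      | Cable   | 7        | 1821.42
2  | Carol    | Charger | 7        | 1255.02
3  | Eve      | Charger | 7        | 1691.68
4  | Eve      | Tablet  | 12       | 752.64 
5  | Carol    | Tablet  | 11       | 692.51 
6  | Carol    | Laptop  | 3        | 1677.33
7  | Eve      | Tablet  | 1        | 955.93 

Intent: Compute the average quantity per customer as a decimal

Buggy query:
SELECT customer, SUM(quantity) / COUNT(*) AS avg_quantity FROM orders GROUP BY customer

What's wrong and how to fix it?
Bug: SUM(quantity) and COUNT(*) are both integers; the division truncates the fractional part

Fix: Cast one side to REAL so the division keeps the fractional part

Corrected query:
SELECT customer, SUM(quantity) * 1.0 / COUNT(*) AS avg_quantity FROM orders GROUP BY customer

Result:
customer | avg_quantity
---------+-------------
Carol    | 7           
Eve      | 6.75        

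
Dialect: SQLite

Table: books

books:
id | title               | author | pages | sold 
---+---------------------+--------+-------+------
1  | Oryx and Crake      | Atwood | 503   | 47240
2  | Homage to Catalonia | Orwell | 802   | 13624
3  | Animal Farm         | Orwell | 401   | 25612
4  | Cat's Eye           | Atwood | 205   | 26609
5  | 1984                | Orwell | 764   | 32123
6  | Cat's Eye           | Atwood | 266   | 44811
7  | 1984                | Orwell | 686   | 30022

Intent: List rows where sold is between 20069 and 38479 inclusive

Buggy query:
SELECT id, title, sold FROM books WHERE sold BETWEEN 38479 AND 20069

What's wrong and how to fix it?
Bug: The bounds are reversed; BETWEEN a AND b requires a <= b to match anything

Fix: Swap the bounds so the smaller value comes first

Corrected query:
SELECT id, title, sold FROM books WHERE sold BETWEEN 20069 AND 38479

Result:
id | title       | sold 
---+-------------+------
3  | Animal Farm | 25612
4  | Cat's Eye   | 26609
5  | 1984        | 32123
7  | 1984        | 30022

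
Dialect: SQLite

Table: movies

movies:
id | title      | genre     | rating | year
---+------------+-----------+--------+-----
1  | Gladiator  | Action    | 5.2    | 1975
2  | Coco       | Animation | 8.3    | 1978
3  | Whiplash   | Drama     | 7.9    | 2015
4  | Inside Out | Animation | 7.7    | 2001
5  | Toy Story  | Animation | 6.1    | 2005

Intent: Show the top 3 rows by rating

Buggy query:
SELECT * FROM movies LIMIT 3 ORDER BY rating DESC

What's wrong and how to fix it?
Bug: ORDER BY cannot follow LIMIT; LIMIT is the final clause

Fix: Sort with ORDER BY, then apply LIMIT

Corrected query:
SELECT * FROM movies ORDER BY rating DESC LIMIT 3

Result:
id | title      | genre     | rating | year
---+------------+-----------+--------+-----
2  | Coco       | Animation | 8.3    | 1978
3  | Whiplash   | Drama     | 7.9    | 2015
4  | Inside Out | Animation | 7.7    | 2001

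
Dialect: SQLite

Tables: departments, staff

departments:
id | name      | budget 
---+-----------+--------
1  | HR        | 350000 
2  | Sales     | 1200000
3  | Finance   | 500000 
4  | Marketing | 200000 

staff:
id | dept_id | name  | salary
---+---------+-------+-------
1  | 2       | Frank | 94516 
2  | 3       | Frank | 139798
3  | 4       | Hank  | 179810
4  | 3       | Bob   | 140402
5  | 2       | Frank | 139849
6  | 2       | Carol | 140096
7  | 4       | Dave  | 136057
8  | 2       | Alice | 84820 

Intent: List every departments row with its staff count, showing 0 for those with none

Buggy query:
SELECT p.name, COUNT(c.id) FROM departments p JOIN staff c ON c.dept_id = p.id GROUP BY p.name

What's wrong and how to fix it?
Bug: INNER JOIN drops departments rows that have no matching staff rows

Fix: Use LEFT JOIN so parents without children still appear (COUNT(c.id) gives 0)

Corrected query:
SELECT p.name, COUNT(c.id) FROM departments p LEFT JOIN staff c ON c.dept_id = p.id GROUP BY p.name

Result:
name      | COUNT(c.id)
----------+------------
Finance   | 2          
HR        | 0          
Marketing | 2          
Sales     | 4          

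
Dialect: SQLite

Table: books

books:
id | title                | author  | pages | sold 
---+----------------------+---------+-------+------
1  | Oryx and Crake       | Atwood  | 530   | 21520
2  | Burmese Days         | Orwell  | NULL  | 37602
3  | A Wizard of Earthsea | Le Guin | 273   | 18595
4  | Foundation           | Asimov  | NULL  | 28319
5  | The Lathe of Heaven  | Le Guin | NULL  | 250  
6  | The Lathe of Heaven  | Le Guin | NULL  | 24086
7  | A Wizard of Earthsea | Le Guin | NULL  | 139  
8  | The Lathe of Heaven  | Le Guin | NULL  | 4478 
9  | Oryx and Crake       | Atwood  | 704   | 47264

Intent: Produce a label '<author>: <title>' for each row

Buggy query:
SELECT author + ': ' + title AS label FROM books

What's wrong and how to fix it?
Bug: SQLite uses || for string concatenation; + coerces text to numbers (yielding 0)

Fix: Use the || operator for string concatenation

Corrected query:
SELECT author || ': ' || title AS label FROM books

Result:
label                        
-----------------------------
Atwood: Oryx and Crake       
Orwell: Burmese Days         
Le Guin: A Wizard of Earthsea
Asimov: Foundation           
Le Guin: The Lathe of Heaven 
Le Guin: The Lathe of Heaven 
Le Guin: A Wizard of Earthsea
Le Guin: The Lathe of Heaven 
Atwood: Oryx and Crake       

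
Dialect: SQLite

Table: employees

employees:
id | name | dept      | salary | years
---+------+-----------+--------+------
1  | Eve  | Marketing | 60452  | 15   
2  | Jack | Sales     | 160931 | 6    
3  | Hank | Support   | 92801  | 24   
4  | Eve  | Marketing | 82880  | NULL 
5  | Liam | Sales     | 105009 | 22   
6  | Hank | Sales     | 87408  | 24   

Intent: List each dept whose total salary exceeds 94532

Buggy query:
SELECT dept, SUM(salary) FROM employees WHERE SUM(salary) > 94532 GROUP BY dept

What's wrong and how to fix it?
Bug: SUM(salary) is an aggregate, but WHERE filters rows before aggregation

Fix: Move the aggregate condition to a HAVING clause

Corrected query:
SELECT dept, SUM(salary) FROM employees GROUP BY dept HAVING SUM(salary) > 94532

Result:
dept      | SUM(salary)
----------+------------
Marketing | 143332     
Sales     | 353348     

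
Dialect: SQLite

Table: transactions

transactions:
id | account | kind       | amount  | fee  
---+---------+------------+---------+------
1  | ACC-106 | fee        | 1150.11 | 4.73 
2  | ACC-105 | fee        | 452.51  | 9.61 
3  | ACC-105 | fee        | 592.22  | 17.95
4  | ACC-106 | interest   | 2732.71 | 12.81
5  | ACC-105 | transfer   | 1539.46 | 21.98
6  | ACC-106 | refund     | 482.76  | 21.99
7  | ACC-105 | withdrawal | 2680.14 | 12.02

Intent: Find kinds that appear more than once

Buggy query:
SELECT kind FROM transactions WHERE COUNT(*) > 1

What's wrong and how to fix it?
Bug: WHERE can't reference COUNT(*); aggregates are computed after WHERE

Fix: Group first, then use HAVING for the count condition

Corrected query:
SELECT kind FROM transactions GROUP BY kind HAVING COUNT(*) > 1

Result:
kind
----
fee 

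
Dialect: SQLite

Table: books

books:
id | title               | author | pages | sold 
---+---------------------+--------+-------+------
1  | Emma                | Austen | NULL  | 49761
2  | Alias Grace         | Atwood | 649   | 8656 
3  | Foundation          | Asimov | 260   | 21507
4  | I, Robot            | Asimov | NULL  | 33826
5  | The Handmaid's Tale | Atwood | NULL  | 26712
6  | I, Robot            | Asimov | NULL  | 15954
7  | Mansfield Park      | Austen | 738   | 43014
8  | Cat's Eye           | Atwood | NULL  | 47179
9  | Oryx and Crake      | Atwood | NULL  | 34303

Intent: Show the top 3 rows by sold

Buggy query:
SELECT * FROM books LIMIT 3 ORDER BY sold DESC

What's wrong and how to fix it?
Bug: ORDER BY cannot follow LIMIT; LIMIT is the final clause

Fix: Sort with ORDER BY, then apply LIMIT

Corrected query:
SELECT * FROM books ORDER BY sold DESC LIMIT 3

Result:
id | title          | author | pages | sold 
---+----------------+--------+-------+------
1  | Emma           | Austen | NULL  | 49761
8  | Cat's Eye      | Atwood | NULL  | 47179
7  | Mansfield Park | Austen | 738   | 43014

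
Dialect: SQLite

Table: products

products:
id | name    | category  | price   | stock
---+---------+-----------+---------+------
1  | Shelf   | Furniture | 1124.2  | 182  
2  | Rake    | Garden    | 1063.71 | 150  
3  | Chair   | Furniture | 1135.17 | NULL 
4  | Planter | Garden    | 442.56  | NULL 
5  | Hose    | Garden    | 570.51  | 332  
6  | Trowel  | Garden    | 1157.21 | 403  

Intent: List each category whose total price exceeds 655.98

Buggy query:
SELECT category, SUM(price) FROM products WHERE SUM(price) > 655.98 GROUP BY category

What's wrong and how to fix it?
Bug: WHERE runs before GROUP BY, so aggregates aren't available there

Fix: Use HAVING (which filters groups after aggregation) instead of WHERE

Corrected query:
SELECT category, SUM(price) FROM products GROUP BY category HAVING SUM(price) > 655.98

Result:
category  | SUM(price)
----------+-----------
Furniture | 2259.37   
Garden    | 3233.99   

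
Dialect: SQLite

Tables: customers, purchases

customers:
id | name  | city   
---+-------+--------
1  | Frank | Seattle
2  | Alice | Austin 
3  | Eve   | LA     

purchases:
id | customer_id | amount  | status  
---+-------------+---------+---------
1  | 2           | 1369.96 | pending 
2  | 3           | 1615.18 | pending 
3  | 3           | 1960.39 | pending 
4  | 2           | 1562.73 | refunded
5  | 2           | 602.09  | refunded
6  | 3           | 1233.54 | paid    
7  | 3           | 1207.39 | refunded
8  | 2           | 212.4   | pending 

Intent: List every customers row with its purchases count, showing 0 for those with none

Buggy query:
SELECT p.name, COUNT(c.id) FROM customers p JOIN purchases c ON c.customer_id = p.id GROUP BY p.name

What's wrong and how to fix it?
Bug: An inner join excludes parents with zero children

Fix: Switch to LEFT JOIN to retain unmatched parent rows

Corrected query:
SELECT p.name, COUNT(c.id) FROM customers p LEFT JOIN purchases c ON c.customer_id = p.id GROUP BY p.name

Result:
name  | COUNT(c.id)
------+------------
Alice | 4          
Eve   | 4          
Frank | 0          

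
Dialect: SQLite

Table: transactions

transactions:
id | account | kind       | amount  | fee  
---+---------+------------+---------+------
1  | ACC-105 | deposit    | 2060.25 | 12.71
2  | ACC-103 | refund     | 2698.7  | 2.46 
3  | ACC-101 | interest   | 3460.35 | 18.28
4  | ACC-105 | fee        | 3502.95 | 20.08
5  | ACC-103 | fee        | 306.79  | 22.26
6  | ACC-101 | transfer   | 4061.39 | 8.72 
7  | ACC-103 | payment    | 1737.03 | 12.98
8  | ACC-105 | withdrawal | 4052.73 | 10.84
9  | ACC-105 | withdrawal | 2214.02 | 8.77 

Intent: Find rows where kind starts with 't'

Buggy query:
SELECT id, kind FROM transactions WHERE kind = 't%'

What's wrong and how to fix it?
Bug: Wildcards only work with LIKE; '=' treats '%' as a literal character

Fix: Replace '=' with LIKE so 't%' is treated as a pattern

Corrected query:
SELECT id, kind FROM transactions WHERE kind LIKE 't%'

Result:
id | kind    
---+---------
6  | transfer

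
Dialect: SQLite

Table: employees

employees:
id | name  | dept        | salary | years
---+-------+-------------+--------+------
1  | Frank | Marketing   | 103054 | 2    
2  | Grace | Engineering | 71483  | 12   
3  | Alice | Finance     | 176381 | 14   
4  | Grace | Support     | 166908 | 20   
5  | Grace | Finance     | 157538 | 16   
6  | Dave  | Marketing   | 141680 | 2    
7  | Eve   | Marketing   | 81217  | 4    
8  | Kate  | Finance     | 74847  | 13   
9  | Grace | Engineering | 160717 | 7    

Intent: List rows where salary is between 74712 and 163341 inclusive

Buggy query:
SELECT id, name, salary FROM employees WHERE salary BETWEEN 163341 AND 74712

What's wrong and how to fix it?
Bug: BETWEEN expects the lower bound first; with 163341 AND 74712 the range is empty

Fix: Write BETWEEN 74712 AND 163341

Corrected query:
SELECT id, name, salary FROM employees WHERE salary BETWEEN 74712 AND 163341

Result:
id | name  | salary
---+-------+-------
1  | Frank | 103054
5  | Grace | 157538
6  | Dave  | 141680
7  | Eve   | 81217 
8  | Kate  | 74847 
9  | Grace | 160717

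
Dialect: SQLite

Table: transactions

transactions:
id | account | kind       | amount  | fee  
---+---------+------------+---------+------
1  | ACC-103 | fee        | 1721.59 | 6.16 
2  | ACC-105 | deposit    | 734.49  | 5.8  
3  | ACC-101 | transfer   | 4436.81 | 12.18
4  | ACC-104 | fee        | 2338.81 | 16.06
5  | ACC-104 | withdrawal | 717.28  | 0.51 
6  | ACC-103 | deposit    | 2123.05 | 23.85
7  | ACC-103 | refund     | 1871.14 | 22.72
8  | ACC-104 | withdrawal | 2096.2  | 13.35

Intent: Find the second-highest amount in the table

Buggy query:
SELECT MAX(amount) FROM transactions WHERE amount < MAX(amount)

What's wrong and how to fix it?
Bug: The inner MAX is an aggregate inside WHERE, which is not allowed

Fix: Compute the overall MAX in a subquery, then take MAX of rows below it

Corrected query:
SELECT MAX(amount) FROM transactions WHERE amount < (SELECT MAX(amount) FROM transactions)

Result:
MAX(amount)
-----------
2338.81    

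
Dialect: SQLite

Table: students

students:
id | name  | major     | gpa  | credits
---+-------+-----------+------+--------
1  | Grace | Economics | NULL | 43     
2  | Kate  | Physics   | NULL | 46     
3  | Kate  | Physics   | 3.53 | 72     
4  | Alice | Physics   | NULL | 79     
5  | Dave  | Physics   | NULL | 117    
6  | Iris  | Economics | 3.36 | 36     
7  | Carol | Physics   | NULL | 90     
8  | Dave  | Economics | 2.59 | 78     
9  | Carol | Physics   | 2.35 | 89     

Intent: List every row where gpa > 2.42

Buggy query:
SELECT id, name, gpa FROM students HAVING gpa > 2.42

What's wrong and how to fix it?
Bug: This is a non-aggregate query (no GROUP BY, no aggregates), so in SQLite the HAVING clause is invalid here; a row-level condition belongs in WHERE

Fix: Replace HAVING with WHERE since the condition applies to individual rows

Corrected query:
SELECT id, name, gpa FROM students WHERE gpa > 2.42

Result:
id | name | gpa 
---+------+-----
3  | Kate | 3.53
6  | Iris | 3.36
8  | Dave | 2.59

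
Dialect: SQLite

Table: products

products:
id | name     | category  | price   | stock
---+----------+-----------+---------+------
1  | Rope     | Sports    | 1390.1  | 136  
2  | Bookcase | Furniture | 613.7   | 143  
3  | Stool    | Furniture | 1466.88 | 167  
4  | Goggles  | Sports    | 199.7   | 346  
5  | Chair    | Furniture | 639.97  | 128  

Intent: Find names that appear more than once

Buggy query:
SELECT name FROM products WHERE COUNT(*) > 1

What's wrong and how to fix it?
Bug: WHERE can't reference COUNT(*); aggregates are computed after WHERE

Fix: GROUP BY name, then filter groups with HAVING COUNT(*) > 1

Corrected query:
SELECT name FROM products GROUP BY name HAVING COUNT(*) > 1

Result:
(no rows)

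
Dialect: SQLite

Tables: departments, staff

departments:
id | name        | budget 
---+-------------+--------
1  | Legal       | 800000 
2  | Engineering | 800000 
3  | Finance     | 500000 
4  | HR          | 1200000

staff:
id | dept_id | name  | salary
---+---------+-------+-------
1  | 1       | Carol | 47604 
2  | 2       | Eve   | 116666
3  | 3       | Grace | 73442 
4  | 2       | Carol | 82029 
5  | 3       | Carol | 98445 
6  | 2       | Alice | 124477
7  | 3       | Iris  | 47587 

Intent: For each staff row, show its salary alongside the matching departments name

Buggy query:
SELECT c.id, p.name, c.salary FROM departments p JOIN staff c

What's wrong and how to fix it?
Bug: JOIN with no ON clause produces a cartesian product; every staff row pairs with every departments row

Fix: Specify the join condition linking the foreign key to the parent id

Corrected query:
SELECT c.id, p.name, c.salary FROM departments p JOIN staff c ON c.dept_id = p.id

Result:
id | name        | salary
---+-------------+-------
1  | Legal       | 47604 
2  | Engineering | 116666
3  | Finance     | 73442 
4  | Engineering | 82029 
5  | Finance     | 98445 
6  | Engineering | 124477
7  | Finance     | 47587 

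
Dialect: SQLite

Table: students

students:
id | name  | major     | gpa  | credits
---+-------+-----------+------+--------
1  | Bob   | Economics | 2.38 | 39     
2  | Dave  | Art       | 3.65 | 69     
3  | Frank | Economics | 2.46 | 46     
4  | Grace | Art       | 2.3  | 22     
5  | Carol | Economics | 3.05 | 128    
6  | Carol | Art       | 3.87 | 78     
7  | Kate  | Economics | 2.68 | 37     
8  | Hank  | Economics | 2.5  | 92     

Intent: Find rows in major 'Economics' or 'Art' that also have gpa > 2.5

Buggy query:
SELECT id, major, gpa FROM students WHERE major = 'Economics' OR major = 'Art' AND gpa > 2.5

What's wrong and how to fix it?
Bug: Without parentheses, AND is evaluated before OR, so the gpa filter only applies to the 'Art' branch

Fix: Add parentheses around the OR so the AND applies to both alternatives

Corrected query:
SELECT id, major, gpa FROM students WHERE (major = 'Economics' OR major = 'Art') AND gpa > 2.5

Result:
id | major     | gpa 
---+-----------+-----
2  | Art       | 3.65
5  | Economics | 3.05
6  | Art       | 3.87
7  | Economics | 2.68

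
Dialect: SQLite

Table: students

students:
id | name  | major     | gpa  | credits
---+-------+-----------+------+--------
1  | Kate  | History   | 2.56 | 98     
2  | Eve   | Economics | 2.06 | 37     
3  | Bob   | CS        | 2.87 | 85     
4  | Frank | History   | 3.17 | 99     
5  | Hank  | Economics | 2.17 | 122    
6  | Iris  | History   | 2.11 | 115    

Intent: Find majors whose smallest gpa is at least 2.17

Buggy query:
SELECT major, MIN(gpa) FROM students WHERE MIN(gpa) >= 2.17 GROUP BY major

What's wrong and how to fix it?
Bug: Aggregates like MIN are computed per group after WHERE runs

Fix: Replace WHERE with HAVING after the GROUP BY

Corrected query:
SELECT major, MIN(gpa) FROM students GROUP BY major HAVING MIN(gpa) >= 2.17

Result:
major | MIN(gpa)
------+---------
CS    | 2.87    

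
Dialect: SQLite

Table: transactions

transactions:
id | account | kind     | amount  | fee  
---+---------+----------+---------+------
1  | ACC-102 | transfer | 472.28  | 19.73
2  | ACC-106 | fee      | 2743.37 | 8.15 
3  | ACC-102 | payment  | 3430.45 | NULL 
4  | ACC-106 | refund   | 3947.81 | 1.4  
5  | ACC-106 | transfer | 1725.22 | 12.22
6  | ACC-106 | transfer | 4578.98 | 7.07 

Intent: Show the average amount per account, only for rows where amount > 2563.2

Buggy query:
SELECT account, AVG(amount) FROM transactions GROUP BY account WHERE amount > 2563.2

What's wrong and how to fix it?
Bug: WHERE cannot follow GROUP BY

Fix: Place WHERE between FROM and GROUP BY

Corrected query:
SELECT account, AVG(amount) FROM transactions WHERE amount > 2563.2 GROUP BY account

Result:
account | AVG(amount)
--------+------------
ACC-102 | 3430.45    
ACC-106 | 3756.72    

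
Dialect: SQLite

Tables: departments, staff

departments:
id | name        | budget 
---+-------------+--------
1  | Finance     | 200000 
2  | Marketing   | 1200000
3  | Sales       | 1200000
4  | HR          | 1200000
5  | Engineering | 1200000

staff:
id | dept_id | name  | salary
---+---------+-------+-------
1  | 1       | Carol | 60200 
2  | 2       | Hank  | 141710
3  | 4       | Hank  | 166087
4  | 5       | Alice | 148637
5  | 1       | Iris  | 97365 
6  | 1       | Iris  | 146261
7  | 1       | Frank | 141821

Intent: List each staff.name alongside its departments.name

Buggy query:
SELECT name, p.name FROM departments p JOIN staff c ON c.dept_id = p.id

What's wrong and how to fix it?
Bug: 'name' exists in both joined tables, so the database can't tell which one is meant

Fix: Qualify the column with its table alias (c.name)

Corrected query:
SELECT c.name, p.name FROM departments p JOIN staff c ON c.dept_id = p.id

Result:
name  | name       
------+------------
Carol | Finance    
Hank  | Marketing  
Hank  | HR         
Alice | Engineering
Iris  | Finance    
Iris  | Finance    
Frank | Finance    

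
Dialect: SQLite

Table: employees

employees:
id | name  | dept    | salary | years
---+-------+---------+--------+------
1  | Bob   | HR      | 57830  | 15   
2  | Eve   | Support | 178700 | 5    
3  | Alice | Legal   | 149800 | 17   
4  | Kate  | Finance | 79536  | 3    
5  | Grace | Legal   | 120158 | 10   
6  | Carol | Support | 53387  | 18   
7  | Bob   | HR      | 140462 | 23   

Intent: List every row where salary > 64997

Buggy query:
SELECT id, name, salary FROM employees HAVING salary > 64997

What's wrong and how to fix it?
Bug: This is a non-aggregate query (no GROUP BY, no aggregates), so in SQLite the HAVING clause is invalid here; a row-level condition belongs in WHERE

Fix: Use WHERE for row-level filtering

Corrected query:
SELECT id, name, salary FROM employees WHERE salary > 64997

Result:
id | name  | salary
---+-------+-------
2  | Eve   | 178700
3  | Alice | 149800
4  | Kate  | 79536 
5  | Grace | 120158
7  | Bob   | 140462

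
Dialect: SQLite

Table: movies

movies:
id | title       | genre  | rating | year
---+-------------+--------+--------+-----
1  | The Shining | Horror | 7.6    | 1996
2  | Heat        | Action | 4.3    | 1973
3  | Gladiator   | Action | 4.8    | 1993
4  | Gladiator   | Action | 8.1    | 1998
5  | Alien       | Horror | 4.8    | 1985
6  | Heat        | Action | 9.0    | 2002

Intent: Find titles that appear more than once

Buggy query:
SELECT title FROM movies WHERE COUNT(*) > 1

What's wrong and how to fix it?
Bug: WHERE can't reference COUNT(*); aggregates are computed after WHERE

Fix: GROUP BY title, then filter groups with HAVING COUNT(*) > 1

Corrected query:
SELECT title FROM movies GROUP BY title HAVING COUNT(*) > 1

Result:
title    
---------
Gladiator
Heat     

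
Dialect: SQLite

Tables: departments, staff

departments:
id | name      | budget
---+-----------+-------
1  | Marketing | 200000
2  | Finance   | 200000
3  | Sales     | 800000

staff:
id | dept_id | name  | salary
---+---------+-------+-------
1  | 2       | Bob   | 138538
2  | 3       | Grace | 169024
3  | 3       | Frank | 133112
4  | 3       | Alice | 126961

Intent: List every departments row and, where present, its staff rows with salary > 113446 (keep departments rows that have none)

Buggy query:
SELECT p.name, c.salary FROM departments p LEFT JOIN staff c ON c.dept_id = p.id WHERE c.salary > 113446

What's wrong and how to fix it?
Bug: Filtering c.salary in WHERE discards the NULL rows produced by LEFT JOIN, turning it into an inner join

Fix: Move the right-table condition into the ON clause so unmatched parents are kept

Corrected query:
SELECT p.name, c.salary FROM departments p LEFT JOIN staff c ON c.dept_id = p.id AND c.salary > 113446

Result:
name      | salary
----------+-------
Marketing | NULL  
Finance   | 138538
Sales     | 126961
Sales     | 133112
Sales     | 169024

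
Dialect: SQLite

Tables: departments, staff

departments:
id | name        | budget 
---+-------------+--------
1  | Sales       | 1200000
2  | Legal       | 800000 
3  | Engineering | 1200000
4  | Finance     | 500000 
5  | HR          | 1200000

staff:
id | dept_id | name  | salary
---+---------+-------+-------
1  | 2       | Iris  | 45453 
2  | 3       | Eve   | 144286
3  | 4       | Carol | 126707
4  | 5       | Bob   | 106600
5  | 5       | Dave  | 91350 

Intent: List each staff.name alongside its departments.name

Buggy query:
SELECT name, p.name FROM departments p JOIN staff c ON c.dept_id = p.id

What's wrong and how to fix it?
Bug: Both tables have a 'name' column; the unqualified reference is ambiguous

Fix: Prefix ambiguous columns with the table alias

Corrected query:
SELECT c.name, p.name FROM departments p JOIN staff c ON c.dept_id = p.id

Result:
name  | name       
------+------------
Iris  | Legal      
Eve   | Engineering
Carol | Finance    
Bob   | HR         
Dave  | HR         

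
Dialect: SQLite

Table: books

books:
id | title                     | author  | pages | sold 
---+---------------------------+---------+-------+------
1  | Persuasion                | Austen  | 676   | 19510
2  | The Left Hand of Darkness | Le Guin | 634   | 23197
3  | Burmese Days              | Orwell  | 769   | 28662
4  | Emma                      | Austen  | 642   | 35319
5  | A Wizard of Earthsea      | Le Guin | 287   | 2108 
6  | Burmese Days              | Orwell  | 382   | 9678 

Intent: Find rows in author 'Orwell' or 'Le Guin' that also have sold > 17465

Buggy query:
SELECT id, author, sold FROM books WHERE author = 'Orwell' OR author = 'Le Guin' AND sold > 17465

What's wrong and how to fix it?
Bug: AND binds tighter than OR, so this parses as author = 'Orwell' OR (author = 'Le Guin' AND sold > 17465)

Fix: Group the OR with parentheses (or use IN), then AND the threshold

Corrected query:
SELECT id, author, sold FROM books WHERE (author = 'Orwell' OR author = 'Le Guin') AND sold > 17465

Result:
id | author  | sold 
---+---------+------
2  | Le Guin | 23197
3  | Orwell  | 28662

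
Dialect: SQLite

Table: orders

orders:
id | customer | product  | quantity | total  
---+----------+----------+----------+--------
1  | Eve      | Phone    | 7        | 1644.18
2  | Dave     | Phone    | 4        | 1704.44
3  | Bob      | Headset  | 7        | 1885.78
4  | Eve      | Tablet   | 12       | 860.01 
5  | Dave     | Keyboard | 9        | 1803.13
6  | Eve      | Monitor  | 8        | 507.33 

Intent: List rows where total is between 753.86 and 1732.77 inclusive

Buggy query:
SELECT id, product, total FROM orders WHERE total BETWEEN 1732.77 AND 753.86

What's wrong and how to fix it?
Bug: The bounds are reversed; BETWEEN a AND b requires a <= b to match anything

Fix: Swap the bounds so the smaller value comes first

Corrected query:
SELECT id, product, total FROM orders WHERE total BETWEEN 753.86 AND 1732.77

Result:
id | product | total  
---+---------+--------
1  | Phone   | 1644.18
2  | Phone   | 1704.44
4  | Tablet  | 860.01 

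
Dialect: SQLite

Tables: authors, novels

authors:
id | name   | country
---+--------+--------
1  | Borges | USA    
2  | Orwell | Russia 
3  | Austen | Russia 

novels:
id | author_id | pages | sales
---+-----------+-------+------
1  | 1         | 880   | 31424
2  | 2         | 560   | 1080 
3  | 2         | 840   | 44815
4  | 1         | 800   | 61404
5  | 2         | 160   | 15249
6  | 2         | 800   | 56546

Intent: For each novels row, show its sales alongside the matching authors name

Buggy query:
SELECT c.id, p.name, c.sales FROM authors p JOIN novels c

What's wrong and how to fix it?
Bug: Missing join condition: each novels row is matched to all authors rows instead of just its own

Fix: Specify the join condition linking the foreign key to the parent id

Corrected query:
SELECT c.id, p.name, c.sales FROM authors p JOIN novels c ON c.author_id = p.id

Result:
id | name   | sales
---+--------+------
1  | Borges | 31424
2  | Orwell | 1080 
3  | Orwell | 44815
4  | Borges | 61404
5  | Orwell | 15249
6  | Orwell | 56546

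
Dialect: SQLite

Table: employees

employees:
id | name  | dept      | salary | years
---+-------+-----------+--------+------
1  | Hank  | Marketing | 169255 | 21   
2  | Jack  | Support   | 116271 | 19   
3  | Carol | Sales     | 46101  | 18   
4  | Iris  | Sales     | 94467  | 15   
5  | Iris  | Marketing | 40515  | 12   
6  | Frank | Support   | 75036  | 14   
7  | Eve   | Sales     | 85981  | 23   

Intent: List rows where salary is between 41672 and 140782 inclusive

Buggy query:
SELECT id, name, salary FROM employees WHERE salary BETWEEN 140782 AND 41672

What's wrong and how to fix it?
Bug: BETWEEN expects the lower bound first; with 140782 AND 41672 the range is empty

Fix: Swap the bounds so the smaller value comes first

Corrected query:
SELECT id, name, salary FROM employees WHERE salary BETWEEN 41672 AND 140782

Result:
id | name  | salary
---+-------+-------
2  | Jack  | 116271
3  | Carol | 46101 
4  | Iris  | 94467 
6  | Frank | 75036 
7  | Eve   | 85981 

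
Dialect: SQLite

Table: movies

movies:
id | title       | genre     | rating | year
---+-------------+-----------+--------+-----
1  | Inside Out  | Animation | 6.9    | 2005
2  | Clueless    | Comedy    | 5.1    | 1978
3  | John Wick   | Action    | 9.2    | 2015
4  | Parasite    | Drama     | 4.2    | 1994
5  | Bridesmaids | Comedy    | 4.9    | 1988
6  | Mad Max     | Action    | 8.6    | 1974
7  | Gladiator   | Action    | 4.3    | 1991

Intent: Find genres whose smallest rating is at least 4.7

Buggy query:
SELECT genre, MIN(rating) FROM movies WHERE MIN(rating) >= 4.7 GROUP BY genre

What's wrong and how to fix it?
Bug: Aggregates like MIN are computed per group after WHERE runs

Fix: Use HAVING for the per-group MIN condition

Corrected query:
SELECT genre, MIN(rating) FROM movies GROUP BY genre HAVING MIN(rating) >= 4.7

Result:
genre     | MIN(rating)
----------+------------
Animation | 6.9        
Comedy    | 4.9        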